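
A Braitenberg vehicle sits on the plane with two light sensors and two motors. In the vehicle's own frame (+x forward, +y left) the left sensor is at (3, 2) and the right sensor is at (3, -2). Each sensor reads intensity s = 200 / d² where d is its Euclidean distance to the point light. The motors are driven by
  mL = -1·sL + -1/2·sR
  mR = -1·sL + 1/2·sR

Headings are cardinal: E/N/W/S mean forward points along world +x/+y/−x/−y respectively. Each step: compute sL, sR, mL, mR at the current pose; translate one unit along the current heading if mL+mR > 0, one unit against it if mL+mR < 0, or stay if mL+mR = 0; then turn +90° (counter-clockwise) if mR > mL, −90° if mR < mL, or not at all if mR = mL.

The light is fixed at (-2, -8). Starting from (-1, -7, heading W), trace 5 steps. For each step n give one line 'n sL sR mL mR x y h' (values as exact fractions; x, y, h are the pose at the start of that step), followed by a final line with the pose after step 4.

n=0: pose=(-1,-7,W); sL=40, sR=200/13; mL=-620/13, mR=-420/13; mL+mR=-80 → advance -1; mR−mL=200/13 → turn +1·90°
n=1: pose=(0,-7,S); sL=10, sR=50; mL=-35, mR=15; mL+mR=-20 → advance -1; mR−mL=50 → turn +1·90°
n=2: pose=(0,-6,E); sL=200/41, sR=8; mL=-364/41, mR=-36/41; mL+mR=-400/41 → advance -1; mR−mL=8 → turn +1·90°
n=3: pose=(-1,-6,N); sL=100/13, sR=100/17; mL=-2350/221, mR=-1050/221; mL+mR=-200/13 → advance -1; mR−mL=100/17 → turn +1·90°
n=4: pose=(-1,-7,W); sL=40, sR=200/13; mL=-620/13, mR=-420/13; mL+mR=-80 → advance -1; mR−mL=200/13 → turn +1·90°

0 40 200/13 -620/13 -420/13 -1 -7 W
1 10 50 -35 15 0 -7 S
2 200/41 8 -364/41 -36/41 0 -6 E
3 100/13 100/17 -2350/221 -1050/221 -1 -6 N
4 40 200/13 -620/13 -420/13 -1 -7 W
final 0 -7 S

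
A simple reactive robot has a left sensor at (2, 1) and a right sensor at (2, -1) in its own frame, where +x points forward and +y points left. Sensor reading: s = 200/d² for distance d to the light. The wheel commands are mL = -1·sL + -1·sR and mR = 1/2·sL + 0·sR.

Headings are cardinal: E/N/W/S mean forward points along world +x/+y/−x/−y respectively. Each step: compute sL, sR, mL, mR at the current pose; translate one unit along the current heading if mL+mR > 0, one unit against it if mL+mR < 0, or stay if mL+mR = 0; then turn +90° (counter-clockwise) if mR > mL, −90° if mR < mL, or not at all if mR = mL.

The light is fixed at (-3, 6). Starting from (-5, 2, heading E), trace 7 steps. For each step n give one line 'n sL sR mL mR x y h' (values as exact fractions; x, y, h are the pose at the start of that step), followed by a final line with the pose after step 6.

n=0: pose=(-5,2,E); sL=200/9, sR=8; mL=-272/9, mR=100/9; mL+mR=-172/9 → advance -1; mR−mL=124/3 → turn +1·90°
n=1: pose=(-6,2,N); sL=10, sR=25; mL=-35, mR=5; mL+mR=-30 → advance -1; mR−mL=40 → turn +1·90°
n=2: pose=(-6,1,W); sL=200/61, sR=200/41; mL=-20400/2501, mR=100/61; mL+mR=-16300/2501 → advance -1; mR−mL=24500/2501 → turn +1·90°
n=3: pose=(-5,1,S); sL=4, sR=100/29; mL=-216/29, mR=2; mL+mR=-158/29 → advance -1; mR−mL=274/29 → turn +1·90°
n=4: pose=(-5,2,E); sL=200/9, sR=8; mL=-272/9, mR=100/9; mL+mR=-172/9 → advance -1; mR−mL=124/3 → turn +1·90°
n=5: pose=(-6,2,N); sL=10, sR=25; mL=-35, mR=5; mL+mR=-30 → advance -1; mR−mL=40 → turn +1·90°
n=6: pose=(-6,1,W); sL=200/61, sR=200/41; mL=-20400/2501, mR=100/61; mL+mR=-16300/2501 → advance -1; mR−mL=24500/2501 → turn +1·90°

0 200/9 8 -272/9 100/9 -5 2 E
1 10 25 -35 5 -6 2 N
2 200/61 200/41 -20400/2501 100/61 -6 1 W
3 4 100/29 -216/29 2 -5 1 S
4 200/9 8 -272/9 100/9 -5 2 E
5 10 25 -35 5 -6 2 N
6 200/61 200/41 -20400/2501 100/61 -6 1 W
final -5 1 S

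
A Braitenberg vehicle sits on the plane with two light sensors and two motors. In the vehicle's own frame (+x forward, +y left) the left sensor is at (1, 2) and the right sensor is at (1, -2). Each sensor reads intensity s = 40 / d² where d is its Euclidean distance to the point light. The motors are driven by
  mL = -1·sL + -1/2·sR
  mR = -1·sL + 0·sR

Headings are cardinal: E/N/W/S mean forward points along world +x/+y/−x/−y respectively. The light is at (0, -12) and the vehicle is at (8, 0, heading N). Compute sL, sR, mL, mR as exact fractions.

left sensor world pos  = (6, 1); dL² = 205
right sensor world pos = (10, 1); dR² = 269
sL = 40/205 = 8/41
sR = 40/269 = 40/269
mL = -1·sL + -1/2·sR = -2972/11029
mR = -1·sL + 0·sR = -8/41

8/41 40/269 -2972/11029 -8/41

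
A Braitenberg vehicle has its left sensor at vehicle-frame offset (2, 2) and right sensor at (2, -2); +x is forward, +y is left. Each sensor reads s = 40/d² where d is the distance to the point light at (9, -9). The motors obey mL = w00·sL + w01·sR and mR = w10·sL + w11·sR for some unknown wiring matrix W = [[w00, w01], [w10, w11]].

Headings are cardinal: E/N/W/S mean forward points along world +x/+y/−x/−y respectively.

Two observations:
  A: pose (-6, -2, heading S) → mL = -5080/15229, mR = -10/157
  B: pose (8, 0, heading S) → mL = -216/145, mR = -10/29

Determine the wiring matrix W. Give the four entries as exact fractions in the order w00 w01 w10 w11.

-1 -1 0 -1/2

obs A: pose=(-6,-2,S) → sL=20/97, sR=20/157, mL=-5080/15229, mR=-10/157
obs B: pose=(8,0,S) → sL=4/5, sR=20/29, mL=-216/145, mR=-10/29
sensor matrix S = [[20/97, 20/157], [4/5, 20/29]]; det S = 17792/441641
solve [mL_A; mL_B] = S·[w00; w01] and [mR_A; mR_B] = S·[w10; w11]:
  w00 = -1, w01 = -1, w10 = 0, w11 = -1/2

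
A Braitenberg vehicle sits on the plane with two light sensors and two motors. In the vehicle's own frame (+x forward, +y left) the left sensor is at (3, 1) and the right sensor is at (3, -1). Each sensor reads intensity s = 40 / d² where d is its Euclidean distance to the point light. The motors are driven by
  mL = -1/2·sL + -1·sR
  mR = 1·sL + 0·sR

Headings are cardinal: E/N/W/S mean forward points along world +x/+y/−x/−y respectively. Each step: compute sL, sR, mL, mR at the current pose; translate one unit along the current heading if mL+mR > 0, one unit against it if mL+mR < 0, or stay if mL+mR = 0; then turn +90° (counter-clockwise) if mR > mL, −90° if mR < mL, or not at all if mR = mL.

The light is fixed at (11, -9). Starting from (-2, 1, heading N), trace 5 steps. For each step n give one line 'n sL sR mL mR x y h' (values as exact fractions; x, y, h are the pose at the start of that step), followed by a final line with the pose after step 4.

n=0: pose=(-2,1,N); sL=8/73, sR=40/313; mL=-4172/22849, mR=8/73; mL+mR=-1668/22849 → advance -1; mR−mL=6676/22849 → turn +1·90°
n=1: pose=(-2,0,W); sL=1/8, sR=10/89; mL=-249/1424, mR=1/8; mL+mR=-71/1424 → advance -1; mR−mL=427/1424 → turn +1·90°
n=2: pose=(-1,0,S); sL=40/157, sR=8/41; mL=-2076/6437, mR=40/157; mL+mR=-436/6437 → advance -1; mR−mL=3716/6437 → turn +1·90°
n=3: pose=(-1,1,E); sL=20/101, sR=20/81; mL=-2830/8181, mR=20/101; mL+mR=-1210/8181 → advance -1; mR−mL=4450/8181 → turn +1·90°
n=4: pose=(-2,1,N); sL=8/73, sR=40/313; mL=-4172/22849, mR=8/73; mL+mR=-1668/22849 → advance -1; mR−mL=6676/22849 → turn +1·90°

0 8/73 40/313 -4172/22849 8/73 -2 1 N
1 1/8 10/89 -249/1424 1/8 -2 0 W
2 40/157 8/41 -2076/6437 40/157 -1 0 S
3 20/101 20/81 -2830/8181 20/101 -1 1 E
4 8/73 40/313 -4172/22849 8/73 -2 1 N
final -2 0 W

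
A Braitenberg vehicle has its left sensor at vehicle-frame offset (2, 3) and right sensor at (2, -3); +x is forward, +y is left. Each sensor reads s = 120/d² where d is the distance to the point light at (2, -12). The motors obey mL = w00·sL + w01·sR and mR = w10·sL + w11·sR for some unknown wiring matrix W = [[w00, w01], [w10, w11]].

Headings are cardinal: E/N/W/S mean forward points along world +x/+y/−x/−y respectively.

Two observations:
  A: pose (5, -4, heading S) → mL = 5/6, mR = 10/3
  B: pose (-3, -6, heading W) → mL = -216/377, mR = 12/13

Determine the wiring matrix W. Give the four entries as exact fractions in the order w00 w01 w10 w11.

obs A: pose=(5,-4,S) → sL=5/3, sR=10/3, mL=5/6, mR=10/3
obs B: pose=(-3,-6,W) → sL=60/29, sR=12/13, mL=-216/377, mR=12/13
sensor matrix S = [[5/3, 10/3], [60/29, 12/13]]; det S = -2020/377
solve [mL_A; mL_B] = S·[w00; w01] and [mR_A; mR_B] = S·[w10; w11]:
  w00 = -1/2, w01 = 1/2, w10 = 0, w11 = 1

-1/2 1/2 0 1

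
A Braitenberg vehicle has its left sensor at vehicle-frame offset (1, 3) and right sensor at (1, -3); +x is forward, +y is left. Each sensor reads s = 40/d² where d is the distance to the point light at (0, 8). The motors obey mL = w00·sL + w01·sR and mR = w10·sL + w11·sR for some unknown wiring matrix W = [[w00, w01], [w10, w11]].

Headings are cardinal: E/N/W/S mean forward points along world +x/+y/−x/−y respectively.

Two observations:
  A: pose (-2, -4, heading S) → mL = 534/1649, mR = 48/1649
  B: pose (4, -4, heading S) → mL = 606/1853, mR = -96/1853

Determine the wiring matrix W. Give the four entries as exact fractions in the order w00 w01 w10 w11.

obs A: pose=(-2,-4,S) → sL=4/17, sR=20/97, mL=534/1649, mR=48/1649
obs B: pose=(4,-4,S) → sL=20/109, sR=4/17, mL=606/1853, mR=-96/1853
sensor matrix S = [[4/17, 20/97], [20/109, 4/17]]; det S = 53568/3055597
solve [mL_A; mL_B] = S·[w00; w01] and [mR_A; mR_B] = S·[w10; w11]:
  w00 = 1/2, w01 = 1, w10 = 1, w11 = -1

1/2 1 1 -1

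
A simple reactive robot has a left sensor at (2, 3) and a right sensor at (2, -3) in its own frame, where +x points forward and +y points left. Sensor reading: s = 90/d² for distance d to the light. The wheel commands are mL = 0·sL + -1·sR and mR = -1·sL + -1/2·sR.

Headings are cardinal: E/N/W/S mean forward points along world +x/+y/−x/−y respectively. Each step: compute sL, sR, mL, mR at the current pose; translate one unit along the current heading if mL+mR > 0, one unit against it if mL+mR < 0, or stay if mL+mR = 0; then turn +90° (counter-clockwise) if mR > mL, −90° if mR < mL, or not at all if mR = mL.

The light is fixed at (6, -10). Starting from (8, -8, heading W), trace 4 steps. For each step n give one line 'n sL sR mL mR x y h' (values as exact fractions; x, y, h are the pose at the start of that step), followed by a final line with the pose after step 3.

n=0: pose=(8,-8,W); sL=90, sR=18/5; mL=-18/5, mR=-459/5; mL+mR=-477/5 → advance -1; mR−mL=-441/5 → turn -1·90°
n=1: pose=(9,-8,N); sL=45/8, sR=45/26; mL=-45/26, mR=-675/104; mL+mR=-855/104 → advance -1; mR−mL=-495/104 → turn -1·90°
n=2: pose=(9,-9,E); sL=90/41, sR=90/29; mL=-90/29, mR=-4455/1189; mL+mR=-8145/1189 → advance -1; mR−mL=-765/1189 → turn -1·90°
n=3: pose=(8,-9,S); sL=45/13, sR=45; mL=-45, mR=-675/26; mL+mR=-1845/26 → advance -1; mR−mL=495/26 → turn +1·90°

0 90 18/5 -18/5 -459/5 8 -8 W
1 45/8 45/26 -45/26 -675/104 9 -8 N
2 90/41 90/29 -90/29 -4455/1189 9 -9 E
3 45/13 45 -45 -675/26 8 -9 S
final 8 -8 E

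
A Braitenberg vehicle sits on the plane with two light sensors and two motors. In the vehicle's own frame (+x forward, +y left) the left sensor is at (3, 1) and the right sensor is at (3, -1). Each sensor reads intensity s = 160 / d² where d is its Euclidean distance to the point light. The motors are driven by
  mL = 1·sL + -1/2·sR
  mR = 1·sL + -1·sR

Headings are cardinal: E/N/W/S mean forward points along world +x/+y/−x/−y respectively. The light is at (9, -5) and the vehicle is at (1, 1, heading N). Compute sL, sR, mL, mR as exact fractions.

left sensor world pos  = (0, 4); dL² = 162
right sensor world pos = (2, 4); dR² = 130
sL = 160/162 = 80/81
sR = 160/130 = 16/13
mL = 1·sL + -1/2·sR = 392/1053
mR = 1·sL + -1·sR = -256/1053

80/81 16/13 392/1053 -256/1053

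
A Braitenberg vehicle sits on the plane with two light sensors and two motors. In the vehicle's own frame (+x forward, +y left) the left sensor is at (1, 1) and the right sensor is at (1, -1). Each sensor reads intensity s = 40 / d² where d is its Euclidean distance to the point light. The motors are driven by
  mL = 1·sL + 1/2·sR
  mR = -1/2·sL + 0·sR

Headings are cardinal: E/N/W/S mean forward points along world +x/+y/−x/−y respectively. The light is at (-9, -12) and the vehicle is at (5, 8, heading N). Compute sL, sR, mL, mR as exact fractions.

left sensor world pos  = (4, 9); dL² = 610
right sensor world pos = (6, 9); dR² = 666
sL = 40/610 = 4/61
sR = 40/666 = 20/333
mL = 1·sL + 1/2·sR = 1942/20313
mR = -1/2·sL + 0·sR = -2/61

4/61 20/333 1942/20313 -2/61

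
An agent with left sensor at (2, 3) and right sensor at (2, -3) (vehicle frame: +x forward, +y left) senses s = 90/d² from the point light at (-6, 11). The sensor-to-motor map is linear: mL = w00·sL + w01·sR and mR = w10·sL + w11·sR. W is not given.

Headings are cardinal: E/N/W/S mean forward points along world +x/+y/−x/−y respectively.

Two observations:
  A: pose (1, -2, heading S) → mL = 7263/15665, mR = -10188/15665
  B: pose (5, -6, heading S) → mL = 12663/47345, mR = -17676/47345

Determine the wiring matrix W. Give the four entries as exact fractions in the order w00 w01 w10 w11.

1 1/2 -1 -1

obs A: pose=(1,-2,S) → sL=18/65, sR=90/241, mL=7263/15665, mR=-10188/15665
obs B: pose=(5,-6,S) → sL=90/557, sR=18/85, mL=12663/47345, mR=-17676/47345
sensor matrix S = [[18/65, 90/241], [90/557, 18/85]]; det S = -1259712/741659425
solve [mL_A; mL_B] = S·[w00; w01] and [mR_A; mR_B] = S·[w10; w11]:
  w00 = 1, w01 = 1/2, w10 = -1, w11 = -1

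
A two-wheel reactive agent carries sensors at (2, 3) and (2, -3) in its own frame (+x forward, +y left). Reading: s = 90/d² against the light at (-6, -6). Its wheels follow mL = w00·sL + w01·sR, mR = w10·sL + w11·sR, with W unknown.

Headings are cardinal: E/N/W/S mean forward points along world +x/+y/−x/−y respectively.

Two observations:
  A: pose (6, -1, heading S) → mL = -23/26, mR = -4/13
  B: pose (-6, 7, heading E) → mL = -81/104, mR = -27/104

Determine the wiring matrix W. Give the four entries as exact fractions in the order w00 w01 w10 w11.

obs A: pose=(6,-1,S) → sL=5/13, sR=1, mL=-23/26, mR=-4/13
obs B: pose=(-6,7,E) → sL=9/26, sR=45/52, mL=-81/104, mR=-27/104
sensor matrix S = [[5/13, 1], [9/26, 45/52]]; det S = -9/676
solve [mL_A; mL_B] = S·[w00; w01] and [mR_A; mR_B] = S·[w10; w11]:
  w00 = -1, w01 = -1/2, w10 = 1/2, w11 = -1/2

-1 -1/2 1/2 -1/2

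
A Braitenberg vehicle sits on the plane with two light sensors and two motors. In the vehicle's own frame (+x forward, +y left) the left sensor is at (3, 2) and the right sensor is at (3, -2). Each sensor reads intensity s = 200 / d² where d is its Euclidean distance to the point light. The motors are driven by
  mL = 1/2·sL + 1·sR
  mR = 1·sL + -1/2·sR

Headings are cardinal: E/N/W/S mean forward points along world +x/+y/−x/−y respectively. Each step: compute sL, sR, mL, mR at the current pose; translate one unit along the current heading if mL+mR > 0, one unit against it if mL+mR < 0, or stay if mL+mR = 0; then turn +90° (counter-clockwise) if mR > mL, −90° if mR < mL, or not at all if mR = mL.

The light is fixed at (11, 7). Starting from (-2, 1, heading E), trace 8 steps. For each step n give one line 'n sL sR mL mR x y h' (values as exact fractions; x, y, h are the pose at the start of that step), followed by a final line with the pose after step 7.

n=0: pose=(-2,1,E); sL=50/29, sR=50/41; mL=2475/1189, mR=1325/1189; mL+mR=3800/1189 → advance +1; mR−mL=-1150/1189 → turn -1·90°
n=1: pose=(-1,1,S); sL=200/181, sR=200/277; mL=63900/50137, mR=37300/50137; mL+mR=101200/50137 → advance +1; mR−mL=-26600/50137 → turn -1·90°
n=2: pose=(-1,0,W); sL=100/153, sR=4/5; mL=862/765, mR=194/765; mL+mR=352/255 → advance +1; mR−mL=-668/765 → turn -1·90°
n=3: pose=(-2,0,N); sL=200/241, sR=200/137; mL=61900/33017, mR=3300/33017; mL+mR=65200/33017 → advance +1; mR−mL=-58600/33017 → turn -1·90°
n=4: pose=(-2,1,E); sL=50/29, sR=50/41; mL=2475/1189, mR=1325/1189; mL+mR=3800/1189 → advance +1; mR−mL=-1150/1189 → turn -1·90°
n=5: pose=(-1,1,S); sL=200/181, sR=200/277; mL=63900/50137, mR=37300/50137; mL+mR=101200/50137 → advance +1; mR−mL=-26600/50137 → turn -1·90°
n=6: pose=(-1,0,W); sL=100/153, sR=4/5; mL=862/765, mR=194/765; mL+mR=352/255 → advance +1; mR−mL=-668/765 → turn -1·90°
n=7: pose=(-2,0,N); sL=200/241, sR=200/137; mL=61900/33017, mR=3300/33017; mL+mR=65200/33017 → advance +1; mR−mL=-58600/33017 → turn -1·90°

0 50/29 50/41 2475/1189 1325/1189 -2 1 E
1 200/181 200/277 63900/50137 37300/50137 -1 1 S
2 100/153 4/5 862/765 194/765 -1 0 W
3 200/241 200/137 61900/33017 3300/33017 -2 0 N
4 50/29 50/41 2475/1189 1325/1189 -2 1 E
5 200/181 200/277 63900/50137 37300/50137 -1 1 S
6 100/153 4/5 862/765 194/765 -1 0 W
7 200/241 200/137 61900/33017 3300/33017 -2 0 N
final -2 1 E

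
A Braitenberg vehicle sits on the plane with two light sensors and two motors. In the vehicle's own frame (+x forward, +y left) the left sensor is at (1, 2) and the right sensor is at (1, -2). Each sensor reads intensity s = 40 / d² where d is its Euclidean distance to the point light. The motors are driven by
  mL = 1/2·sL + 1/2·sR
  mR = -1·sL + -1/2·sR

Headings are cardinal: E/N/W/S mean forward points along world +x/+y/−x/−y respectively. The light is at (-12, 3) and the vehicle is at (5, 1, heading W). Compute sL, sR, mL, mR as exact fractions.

5/34 5/32 165/1088 -245/1088

left sensor world pos  = (4, -1); dL² = 272
right sensor world pos = (4, 3); dR² = 256
sL = 40/272 = 5/34
sR = 40/256 = 5/32
mL = 1/2·sL + 1/2·sR = 165/1088
mR = -1·sL + -1/2·sR = -245/1088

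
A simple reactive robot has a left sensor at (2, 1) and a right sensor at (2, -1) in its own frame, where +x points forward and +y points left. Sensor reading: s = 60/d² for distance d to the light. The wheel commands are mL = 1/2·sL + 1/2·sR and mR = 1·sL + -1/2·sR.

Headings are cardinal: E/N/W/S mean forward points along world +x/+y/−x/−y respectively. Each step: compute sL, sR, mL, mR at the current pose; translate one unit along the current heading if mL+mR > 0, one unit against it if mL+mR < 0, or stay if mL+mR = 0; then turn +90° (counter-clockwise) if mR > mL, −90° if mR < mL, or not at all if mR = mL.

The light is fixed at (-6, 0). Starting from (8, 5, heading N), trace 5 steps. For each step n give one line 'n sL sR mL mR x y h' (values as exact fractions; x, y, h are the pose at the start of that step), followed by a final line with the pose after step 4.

0 30/109 30/137 3690/14933 2475/14933 8 5 N
1 12/61 60/281 3516/17141 1542/17141 8 6 E
2 15/68 15/53 1815/7208 285/3604 9 6 S
3 12/37 12/41 468/1517 270/1517 9 5 W
4 30/109 30/137 3690/14933 2475/14933 8 5 N
final 8 6 E

n=0: pose=(8,5,N); sL=30/109, sR=30/137; mL=3690/14933, mR=2475/14933; mL+mR=45/109 → advance +1; mR−mL=-1215/14933 → turn -1·90°
n=1: pose=(8,6,E); sL=12/61, sR=60/281; mL=3516/17141, mR=1542/17141; mL+mR=18/61 → advance +1; mR−mL=-1974/17141 → turn -1·90°
n=2: pose=(9,6,S); sL=15/68, sR=15/53; mL=1815/7208, mR=285/3604; mL+mR=45/136 → advance +1; mR−mL=-1245/7208 → turn -1·90°
n=3: pose=(9,5,W); sL=12/37, sR=12/41; mL=468/1517, mR=270/1517; mL+mR=18/37 → advance +1; mR−mL=-198/1517 → turn -1·90°
n=4: pose=(8,5,N); sL=30/109, sR=30/137; mL=3690/14933, mR=2475/14933; mL+mR=45/109 → advance +1; mR−mL=-1215/14933 → turn -1·90°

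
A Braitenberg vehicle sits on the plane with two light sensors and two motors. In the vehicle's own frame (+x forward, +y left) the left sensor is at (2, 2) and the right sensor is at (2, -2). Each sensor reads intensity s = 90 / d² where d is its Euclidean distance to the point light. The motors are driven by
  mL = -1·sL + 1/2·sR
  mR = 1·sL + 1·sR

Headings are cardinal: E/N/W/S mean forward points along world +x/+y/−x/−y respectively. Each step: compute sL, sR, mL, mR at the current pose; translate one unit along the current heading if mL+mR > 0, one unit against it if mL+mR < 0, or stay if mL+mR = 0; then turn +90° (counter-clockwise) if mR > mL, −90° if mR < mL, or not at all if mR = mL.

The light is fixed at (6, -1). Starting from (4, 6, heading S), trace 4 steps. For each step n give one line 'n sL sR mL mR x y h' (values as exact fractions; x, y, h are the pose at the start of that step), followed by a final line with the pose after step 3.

n=0: pose=(4,6,S); sL=18/5, sR=90/41; mL=-513/205, mR=1188/205; mL+mR=135/41 → advance +1; mR−mL=1701/205 → turn +1·90°
n=1: pose=(4,5,E); sL=45/32, sR=45/8; mL=45/32, mR=225/32; mL+mR=135/16 → advance +1; mR−mL=45/8 → turn +1·90°
n=2: pose=(5,5,N); sL=90/73, sR=18/13; mL=-513/949, mR=2484/949; mL+mR=27/13 → advance +1; mR−mL=2997/949 → turn +1·90°
n=3: pose=(5,6,W); sL=45/17, sR=1; mL=-73/34, mR=62/17; mL+mR=3/2 → advance +1; mR−mL=197/34 → turn +1·90°

0 18/5 90/41 -513/205 1188/205 4 6 S
1 45/32 45/8 45/32 225/32 4 5 E
2 90/73 18/13 -513/949 2484/949 5 5 N
3 45/17 1 -73/34 62/17 5 6 W
final 4 6 S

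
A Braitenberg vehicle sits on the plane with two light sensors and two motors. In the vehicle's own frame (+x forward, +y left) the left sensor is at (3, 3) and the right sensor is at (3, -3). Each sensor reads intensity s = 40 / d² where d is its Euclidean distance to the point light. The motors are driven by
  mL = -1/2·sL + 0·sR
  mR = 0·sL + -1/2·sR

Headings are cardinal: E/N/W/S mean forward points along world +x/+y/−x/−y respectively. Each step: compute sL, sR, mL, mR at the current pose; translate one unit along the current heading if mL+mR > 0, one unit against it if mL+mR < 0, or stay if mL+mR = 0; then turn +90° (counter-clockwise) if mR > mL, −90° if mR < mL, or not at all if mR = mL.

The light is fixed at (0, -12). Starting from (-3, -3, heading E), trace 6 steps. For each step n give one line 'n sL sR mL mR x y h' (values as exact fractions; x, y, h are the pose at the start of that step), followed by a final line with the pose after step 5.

0 5/18 10/9 -5/36 -5/9 -3 -3 E
1 40/37 8/17 -20/37 -4/17 -4 -3 S
2 4/17 4/5 -2/17 -2/5 -4 -2 E
3 40/53 40/113 -20/53 -20/113 -5 -2 S
4 1/5 10/17 -1/10 -5/17 -5 -1 E
5 40/73 8/29 -20/73 -4/29 -6 -1 S
final -6 0 E

n=0: pose=(-3,-3,E); sL=5/18, sR=10/9; mL=-5/36, mR=-5/9; mL+mR=-25/36 → advance -1; mR−mL=-5/12 → turn -1·90°
n=1: pose=(-4,-3,S); sL=40/37, sR=8/17; mL=-20/37, mR=-4/17; mL+mR=-488/629 → advance -1; mR−mL=192/629 → turn +1·90°
n=2: pose=(-4,-2,E); sL=4/17, sR=4/5; mL=-2/17, mR=-2/5; mL+mR=-44/85 → advance -1; mR−mL=-24/85 → turn -1·90°
n=3: pose=(-5,-2,S); sL=40/53, sR=40/113; mL=-20/53, mR=-20/113; mL+mR=-3320/5989 → advance -1; mR−mL=1200/5989 → turn +1·90°
n=4: pose=(-5,-1,E); sL=1/5, sR=10/17; mL=-1/10, mR=-5/17; mL+mR=-67/170 → advance -1; mR−mL=-33/170 → turn -1·90°
n=5: pose=(-6,-1,S); sL=40/73, sR=8/29; mL=-20/73, mR=-4/29; mL+mR=-872/2117 → advance -1; mR−mL=288/2117 → turn +1·90°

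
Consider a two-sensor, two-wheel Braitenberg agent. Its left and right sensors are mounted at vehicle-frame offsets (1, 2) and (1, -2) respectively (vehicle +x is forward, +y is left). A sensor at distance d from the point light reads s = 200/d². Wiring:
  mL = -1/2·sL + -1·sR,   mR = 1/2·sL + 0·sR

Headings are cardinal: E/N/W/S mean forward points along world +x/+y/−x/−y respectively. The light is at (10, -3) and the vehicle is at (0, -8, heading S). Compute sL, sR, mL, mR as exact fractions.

2 10/9 -19/9 1

left sensor world pos  = (2, -9); dL² = 100
right sensor world pos = (-2, -9); dR² = 180
sL = 200/100 = 2
sR = 200/180 = 10/9
mL = -1/2·sL + -1·sR = -19/9
mR = 1/2·sL + 0·sR = 1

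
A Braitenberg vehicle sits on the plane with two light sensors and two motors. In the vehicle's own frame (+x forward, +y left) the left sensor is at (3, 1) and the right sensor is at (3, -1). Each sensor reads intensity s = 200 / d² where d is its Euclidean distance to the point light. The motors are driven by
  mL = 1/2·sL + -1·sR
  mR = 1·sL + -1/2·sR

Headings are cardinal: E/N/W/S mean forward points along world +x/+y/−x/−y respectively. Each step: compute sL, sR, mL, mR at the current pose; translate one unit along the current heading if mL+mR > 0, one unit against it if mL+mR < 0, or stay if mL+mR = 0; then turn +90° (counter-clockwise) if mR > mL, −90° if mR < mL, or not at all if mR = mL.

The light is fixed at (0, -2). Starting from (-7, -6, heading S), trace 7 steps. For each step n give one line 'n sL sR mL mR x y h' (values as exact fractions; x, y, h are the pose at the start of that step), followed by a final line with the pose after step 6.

n=0: pose=(-7,-6,S); sL=40/17, sR=200/113; mL=-1140/1921, mR=2820/1921; mL+mR=1680/1921 → advance +1; mR−mL=3960/1921 → turn +1·90°
n=1: pose=(-7,-7,E); sL=25/4, sR=50/13; mL=-75/104, mR=225/52; mL+mR=375/104 → advance +1; mR−mL=525/104 → turn +1·90°
n=2: pose=(-6,-7,N); sL=200/53, sR=200/29; mL=-7700/1537, mR=500/1537; mL+mR=-7200/1537 → advance -1; mR−mL=8200/1537 → turn +1·90°
n=3: pose=(-6,-8,W); sL=20/13, sR=100/53; mL=-770/689, mR=410/689; mL+mR=-360/689 → advance -1; mR−mL=1180/689 → turn +1·90°
n=4: pose=(-5,-8,S); sL=200/97, sR=200/117; mL=-7700/11349, mR=13700/11349; mL+mR=2000/3783 → advance +1; mR−mL=21400/11349 → turn +1·90°
n=5: pose=(-5,-9,E); sL=5, sR=50/17; mL=-15/34, mR=60/17; mL+mR=105/34 → advance +1; mR−mL=135/34 → turn +1·90°
n=6: pose=(-4,-9,N); sL=200/41, sR=8; mL=-228/41, mR=36/41; mL+mR=-192/41 → advance -1; mR−mL=264/41 → turn +1·90°

0 40/17 200/113 -1140/1921 2820/1921 -7 -6 S
1 25/4 50/13 -75/104 225/52 -7 -7 E
2 200/53 200/29 -7700/1537 500/1537 -6 -7 N
3 20/13 100/53 -770/689 410/689 -6 -8 W
4 200/97 200/117 -7700/11349 13700/11349 -5 -8 S
5 5 50/17 -15/34 60/17 -5 -9 E
6 200/41 8 -228/41 36/41 -4 -9 N
final -4 -10 W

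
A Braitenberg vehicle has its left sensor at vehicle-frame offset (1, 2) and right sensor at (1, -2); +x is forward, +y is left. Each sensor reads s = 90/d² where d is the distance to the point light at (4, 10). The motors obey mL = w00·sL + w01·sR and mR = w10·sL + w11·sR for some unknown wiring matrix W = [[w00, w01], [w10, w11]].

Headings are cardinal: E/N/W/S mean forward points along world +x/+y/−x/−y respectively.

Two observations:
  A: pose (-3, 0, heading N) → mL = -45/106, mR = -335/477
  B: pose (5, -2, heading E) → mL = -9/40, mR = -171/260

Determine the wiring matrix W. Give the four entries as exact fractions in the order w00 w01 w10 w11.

obs A: pose=(-3,0,N) → sL=5/9, sR=45/53, mL=-45/106, mR=-335/477
obs B: pose=(5,-2,E) → sL=45/52, sR=9/20, mL=-9/40, mR=-171/260
sensor matrix S = [[5/9, 45/53], [45/52, 9/20]]; det S = -334/689
solve [mL_A; mL_B] = S·[w00; w01] and [mR_A; mR_B] = S·[w10; w11]:
  w00 = 0, w01 = -1/2, w10 = -1/2, w11 = -1/2

0 -1/2 -1/2 -1/2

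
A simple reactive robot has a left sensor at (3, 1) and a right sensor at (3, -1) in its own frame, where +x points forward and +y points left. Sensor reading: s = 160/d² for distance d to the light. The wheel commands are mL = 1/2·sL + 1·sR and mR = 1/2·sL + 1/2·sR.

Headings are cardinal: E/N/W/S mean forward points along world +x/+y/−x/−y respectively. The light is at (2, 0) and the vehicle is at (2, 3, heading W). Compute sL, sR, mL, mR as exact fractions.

160/13 32/5 816/65 608/65

left sensor world pos  = (-1, 2); dL² = 13
right sensor world pos = (-1, 4); dR² = 25
sL = 160/13 = 160/13
sR = 160/25 = 32/5
mL = 1/2·sL + 1·sR = 816/65
mR = 1/2·sL + 1/2·sR = 608/65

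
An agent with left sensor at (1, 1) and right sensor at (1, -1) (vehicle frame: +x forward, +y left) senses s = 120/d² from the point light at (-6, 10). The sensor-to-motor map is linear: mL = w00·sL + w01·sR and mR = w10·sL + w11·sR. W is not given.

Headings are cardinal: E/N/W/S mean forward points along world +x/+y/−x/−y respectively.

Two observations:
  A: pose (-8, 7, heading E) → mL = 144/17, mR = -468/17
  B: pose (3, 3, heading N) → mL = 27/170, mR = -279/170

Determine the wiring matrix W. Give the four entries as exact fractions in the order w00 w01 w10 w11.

1/2 -1/2 -1 -1/2

obs A: pose=(-8,7,E) → sL=24, sR=120/17, mL=144/17, mR=-468/17
obs B: pose=(3,3,N) → sL=6/5, sR=15/17, mL=27/170, mR=-279/170
sensor matrix S = [[24, 120/17], [6/5, 15/17]]; det S = 216/17
solve [mL_A; mL_B] = S·[w00; w01] and [mR_A; mR_B] = S·[w10; w11]:
  w00 = 1/2, w01 = -1/2, w10 = -1, w11 = -1/2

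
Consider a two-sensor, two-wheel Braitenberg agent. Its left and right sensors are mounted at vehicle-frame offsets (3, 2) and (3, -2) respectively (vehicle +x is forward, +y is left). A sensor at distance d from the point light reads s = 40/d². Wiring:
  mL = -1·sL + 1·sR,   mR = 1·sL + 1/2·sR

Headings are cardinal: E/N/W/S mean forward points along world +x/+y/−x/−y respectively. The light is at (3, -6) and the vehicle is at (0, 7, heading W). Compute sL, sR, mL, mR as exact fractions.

40/157 40/261 -4160/40977 13580/40977

left sensor world pos  = (-3, 5); dL² = 157
right sensor world pos = (-3, 9); dR² = 261
sL = 40/157 = 40/157
sR = 40/261 = 40/261
mL = -1·sL + 1·sR = -4160/40977
mR = 1·sL + 1/2·sR = 13580/40977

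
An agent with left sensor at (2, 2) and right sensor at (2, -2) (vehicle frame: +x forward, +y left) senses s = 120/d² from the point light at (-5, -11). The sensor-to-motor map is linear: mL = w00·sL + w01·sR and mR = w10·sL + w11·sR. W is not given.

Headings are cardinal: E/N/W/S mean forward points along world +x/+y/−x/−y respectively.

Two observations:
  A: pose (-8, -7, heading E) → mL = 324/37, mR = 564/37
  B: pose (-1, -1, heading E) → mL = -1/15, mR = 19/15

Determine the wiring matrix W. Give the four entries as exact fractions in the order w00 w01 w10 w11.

obs A: pose=(-8,-7,E) → sL=120/37, sR=24, mL=324/37, mR=564/37
obs B: pose=(-1,-1,E) → sL=2/3, sR=6/5, mL=-1/15, mR=19/15
sensor matrix S = [[120/37, 24], [2/3, 6/5]]; det S = -448/37
solve [mL_A; mL_B] = S·[w00; w01] and [mR_A; mR_B] = S·[w10; w11]:
  w00 = -1, w01 = 1/2, w10 = 1, w11 = 1/2

-1 1/2 1 1/2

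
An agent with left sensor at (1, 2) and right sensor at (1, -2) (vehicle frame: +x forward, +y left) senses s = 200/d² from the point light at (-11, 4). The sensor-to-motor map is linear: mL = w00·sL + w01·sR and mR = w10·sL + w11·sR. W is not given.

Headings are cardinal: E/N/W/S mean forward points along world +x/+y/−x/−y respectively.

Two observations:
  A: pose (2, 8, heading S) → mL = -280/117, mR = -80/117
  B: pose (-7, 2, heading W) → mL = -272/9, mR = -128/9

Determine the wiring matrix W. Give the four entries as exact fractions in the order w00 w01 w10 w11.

-1 -1 1 -1

obs A: pose=(2,8,S) → sL=100/117, sR=20/13, mL=-280/117, mR=-80/117
obs B: pose=(-7,2,W) → sL=8, sR=200/9, mL=-272/9, mR=-128/9
sensor matrix S = [[100/117, 20/13], [8, 200/9]]; det S = 7040/1053
solve [mL_A; mL_B] = S·[w00; w01] and [mR_A; mR_B] = S·[w10; w11]:
  w00 = -1, w01 = -1, w10 = 1, w11 = -1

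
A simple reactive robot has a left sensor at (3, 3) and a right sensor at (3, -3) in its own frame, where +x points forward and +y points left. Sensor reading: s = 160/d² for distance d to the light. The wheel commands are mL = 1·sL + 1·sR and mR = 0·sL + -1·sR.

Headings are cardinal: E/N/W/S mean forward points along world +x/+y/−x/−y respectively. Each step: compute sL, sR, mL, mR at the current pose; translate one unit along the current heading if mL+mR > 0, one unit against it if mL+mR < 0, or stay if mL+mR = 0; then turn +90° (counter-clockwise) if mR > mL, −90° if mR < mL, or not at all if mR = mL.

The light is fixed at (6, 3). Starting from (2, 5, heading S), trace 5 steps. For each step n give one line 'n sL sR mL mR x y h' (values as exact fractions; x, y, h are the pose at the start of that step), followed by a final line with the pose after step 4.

0 80 16/5 416/5 -16/5 2 5 S
1 160/53 32/13 3776/689 -32/13 2 4 W
2 2 8 10 -8 1 4 N
3 160/29 32 1088/29 -32 1 5 E
4 80 16/5 416/5 -16/5 2 5 S
final 2 4 W

n=0: pose=(2,5,S); sL=80, sR=16/5; mL=416/5, mR=-16/5; mL+mR=80 → advance +1; mR−mL=-432/5 → turn -1·90°
n=1: pose=(2,4,W); sL=160/53, sR=32/13; mL=3776/689, mR=-32/13; mL+mR=160/53 → advance +1; mR−mL=-5472/689 → turn -1·90°
n=2: pose=(1,4,N); sL=2, sR=8; mL=10, mR=-8; mL+mR=2 → advance +1; mR−mL=-18 → turn -1·90°
n=3: pose=(1,5,E); sL=160/29, sR=32; mL=1088/29, mR=-32; mL+mR=160/29 → advance +1; mR−mL=-2016/29 → turn -1·90°
n=4: pose=(2,5,S); sL=80, sR=16/5; mL=416/5, mR=-16/5; mL+mR=80 → advance +1; mR−mL=-432/5 → turn -1·90°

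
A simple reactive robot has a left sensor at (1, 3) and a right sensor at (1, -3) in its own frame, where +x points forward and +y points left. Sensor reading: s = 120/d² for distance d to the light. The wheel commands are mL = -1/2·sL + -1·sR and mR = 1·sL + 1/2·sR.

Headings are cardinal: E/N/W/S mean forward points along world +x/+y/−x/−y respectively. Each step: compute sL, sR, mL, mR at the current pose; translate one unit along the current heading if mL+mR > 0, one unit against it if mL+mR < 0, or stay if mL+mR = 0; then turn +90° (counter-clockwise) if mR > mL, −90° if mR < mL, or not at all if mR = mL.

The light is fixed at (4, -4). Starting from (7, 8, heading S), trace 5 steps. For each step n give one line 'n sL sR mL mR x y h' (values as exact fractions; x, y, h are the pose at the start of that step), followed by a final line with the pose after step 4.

0 120/157 120/121 -26100/18997 23940/18997 7 8 S
1 15/34 30/29 -2475/1972 945/986 7 9 E
2 120/197 120/221 -36900/43537 38340/43537 6 9 N
3 60/61 12/29 -1602/1769 2106/1769 6 10 W
4 24/37 120/173 -6516/6401 6372/6401 5 10 S
final 5 11 E

n=0: pose=(7,8,S); sL=120/157, sR=120/121; mL=-26100/18997, mR=23940/18997; mL+mR=-2160/18997 → advance -1; mR−mL=50040/18997 → turn +1·90°
n=1: pose=(7,9,E); sL=15/34, sR=30/29; mL=-2475/1972, mR=945/986; mL+mR=-585/1972 → advance -1; mR−mL=4365/1972 → turn +1·90°
n=2: pose=(6,9,N); sL=120/197, sR=120/221; mL=-36900/43537, mR=38340/43537; mL+mR=1440/43537 → advance +1; mR−mL=75240/43537 → turn +1·90°
n=3: pose=(6,10,W); sL=60/61, sR=12/29; mL=-1602/1769, mR=2106/1769; mL+mR=504/1769 → advance +1; mR−mL=3708/1769 → turn +1·90°
n=4: pose=(5,10,S); sL=24/37, sR=120/173; mL=-6516/6401, mR=6372/6401; mL+mR=-144/6401 → advance -1; mR−mL=12888/6401 → turn +1·90°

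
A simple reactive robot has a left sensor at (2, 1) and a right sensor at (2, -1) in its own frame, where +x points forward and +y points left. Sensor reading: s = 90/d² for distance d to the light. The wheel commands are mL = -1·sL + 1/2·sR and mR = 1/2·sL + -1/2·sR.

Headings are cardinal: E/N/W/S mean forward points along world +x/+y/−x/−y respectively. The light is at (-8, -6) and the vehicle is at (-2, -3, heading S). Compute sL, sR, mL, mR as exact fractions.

9/5 45/13 -9/130 -54/65

left sensor world pos  = (-1, -5); dL² = 50
right sensor world pos = (-3, -5); dR² = 26
sL = 90/50 = 9/5
sR = 90/26 = 45/13
mL = -1·sL + 1/2·sR = -9/130
mR = 1/2·sL + -1/2·sR = -54/65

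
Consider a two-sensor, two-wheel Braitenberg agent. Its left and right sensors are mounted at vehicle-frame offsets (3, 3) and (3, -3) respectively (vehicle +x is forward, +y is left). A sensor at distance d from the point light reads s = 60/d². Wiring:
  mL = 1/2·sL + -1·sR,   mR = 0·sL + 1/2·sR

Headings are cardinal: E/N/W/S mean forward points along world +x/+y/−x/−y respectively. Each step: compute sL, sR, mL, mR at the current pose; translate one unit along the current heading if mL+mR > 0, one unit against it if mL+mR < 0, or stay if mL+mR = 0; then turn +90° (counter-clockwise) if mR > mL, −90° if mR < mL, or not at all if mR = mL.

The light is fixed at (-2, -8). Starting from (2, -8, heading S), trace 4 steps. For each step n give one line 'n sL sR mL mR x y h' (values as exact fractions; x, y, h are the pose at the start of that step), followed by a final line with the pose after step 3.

n=0: pose=(2,-8,S); sL=30/29, sR=6; mL=-159/29, mR=3; mL+mR=-72/29 → advance -1; mR−mL=246/29 → turn +1·90°
n=1: pose=(2,-7,E); sL=12/13, sR=60/53; mL=-462/689, mR=30/53; mL+mR=-72/689 → advance -1; mR−mL=852/689 → turn +1·90°
n=2: pose=(1,-7,N); sL=15/4, sR=15/13; mL=75/104, mR=15/26; mL+mR=135/104 → advance +1; mR−mL=-15/104 → turn -1·90°
n=3: pose=(1,-6,E); sL=60/61, sR=60/37; mL=-2550/2257, mR=30/37; mL+mR=-720/2257 → advance -1; mR−mL=4380/2257 → turn +1·90°

0 30/29 6 -159/29 3 2 -8 S
1 12/13 60/53 -462/689 30/53 2 -7 E
2 15/4 15/13 75/104 15/26 1 -7 N
3 60/61 60/37 -2550/2257 30/37 1 -6 E
final 0 -6 N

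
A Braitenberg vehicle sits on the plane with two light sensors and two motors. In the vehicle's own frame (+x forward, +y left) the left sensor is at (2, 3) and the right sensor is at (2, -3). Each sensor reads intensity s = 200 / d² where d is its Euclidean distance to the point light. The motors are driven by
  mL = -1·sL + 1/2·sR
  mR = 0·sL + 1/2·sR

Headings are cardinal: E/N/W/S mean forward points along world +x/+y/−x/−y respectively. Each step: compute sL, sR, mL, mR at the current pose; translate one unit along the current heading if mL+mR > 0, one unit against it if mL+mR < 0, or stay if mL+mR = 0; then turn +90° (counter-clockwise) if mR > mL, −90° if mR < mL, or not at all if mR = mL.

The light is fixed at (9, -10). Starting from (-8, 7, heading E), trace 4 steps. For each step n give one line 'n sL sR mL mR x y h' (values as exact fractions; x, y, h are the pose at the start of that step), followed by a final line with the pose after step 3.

n=0: pose=(-8,7,E); sL=8/25, sR=200/421; mL=-868/10525, mR=100/421; mL+mR=1632/10525 → advance +1; mR−mL=8/25 → turn +1·90°
n=1: pose=(-7,7,N); sL=100/361, sR=20/53; mL=-1690/19133, mR=10/53; mL+mR=1920/19133 → advance +1; mR−mL=100/361 → turn +1·90°
n=2: pose=(-7,8,W); sL=200/549, sR=40/153; mL=-2180/9333, mR=20/153; mL+mR=-320/3111 → advance -1; mR−mL=200/549 → turn +1·90°
n=3: pose=(-6,8,S); sL=1/2, sR=10/29; mL=-19/58, mR=5/29; mL+mR=-9/58 → advance -1; mR−mL=1/2 → turn +1·90°

0 8/25 200/421 -868/10525 100/421 -8 7 E
1 100/361 20/53 -1690/19133 10/53 -7 7 N
2 200/549 40/153 -2180/9333 20/153 -7 8 W
3 1/2 10/29 -19/58 5/29 -6 8 S
final -6 9 E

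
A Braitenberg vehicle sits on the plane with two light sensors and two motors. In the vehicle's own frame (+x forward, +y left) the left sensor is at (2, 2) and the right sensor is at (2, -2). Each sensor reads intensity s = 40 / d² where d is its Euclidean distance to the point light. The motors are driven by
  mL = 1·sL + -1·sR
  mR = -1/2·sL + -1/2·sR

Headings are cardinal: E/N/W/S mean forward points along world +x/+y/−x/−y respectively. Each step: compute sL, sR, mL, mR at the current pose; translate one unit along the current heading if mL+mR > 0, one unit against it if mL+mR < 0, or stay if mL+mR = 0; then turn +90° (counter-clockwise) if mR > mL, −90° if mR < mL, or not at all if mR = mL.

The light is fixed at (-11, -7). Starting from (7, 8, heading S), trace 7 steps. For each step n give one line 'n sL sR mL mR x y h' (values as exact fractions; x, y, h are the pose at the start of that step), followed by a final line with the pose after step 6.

n=0: pose=(7,8,S); sL=40/569, sR=8/85; mL=-1152/48365, mR=-3976/48365; mL+mR=-5128/48365 → advance -1; mR−mL=-2824/48365 → turn -1·90°
n=1: pose=(7,9,W); sL=10/113, sR=2/29; mL=64/3277, mR=-258/3277; mL+mR=-194/3277 → advance -1; mR−mL=-322/3277 → turn -1·90°
n=2: pose=(8,9,N); sL=40/613, sR=8/153; mL=1216/93789, mR=-5512/93789; mL+mR=-1432/31263 → advance -1; mR−mL=-6728/93789 → turn -1·90°
n=3: pose=(8,8,E); sL=4/73, sR=4/61; mL=-48/4453, mR=-268/4453; mL+mR=-316/4453 → advance -1; mR−mL=-220/4453 → turn -1·90°
n=4: pose=(7,8,S); sL=40/569, sR=8/85; mL=-1152/48365, mR=-3976/48365; mL+mR=-5128/48365 → advance -1; mR−mL=-2824/48365 → turn -1·90°
n=5: pose=(7,9,W); sL=10/113, sR=2/29; mL=64/3277, mR=-258/3277; mL+mR=-194/3277 → advance -1; mR−mL=-322/3277 → turn -1·90°
n=6: pose=(8,9,N); sL=40/613, sR=8/153; mL=1216/93789, mR=-5512/93789; mL+mR=-1432/31263 → advance -1; mR−mL=-6728/93789 → turn -1·90°

0 40/569 8/85 -1152/48365 -3976/48365 7 8 S
1 10/113 2/29 64/3277 -258/3277 7 9 W
2 40/613 8/153 1216/93789 -5512/93789 8 9 N
3 4/73 4/61 -48/4453 -268/4453 8 8 E
4 40/569 8/85 -1152/48365 -3976/48365 7 8 S
5 10/113 2/29 64/3277 -258/3277 7 9 W
6 40/613 8/153 1216/93789 -5512/93789 8 9 N
final 8 8 E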